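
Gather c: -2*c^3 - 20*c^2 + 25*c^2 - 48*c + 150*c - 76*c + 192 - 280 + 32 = -2*c^3 + 5*c^2 + 26*c - 56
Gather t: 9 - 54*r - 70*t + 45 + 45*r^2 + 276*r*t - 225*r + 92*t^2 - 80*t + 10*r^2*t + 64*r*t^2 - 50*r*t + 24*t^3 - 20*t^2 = 45*r^2 - 279*r + 24*t^3 + t^2*(64*r + 72) + t*(10*r^2 + 226*r - 150) + 54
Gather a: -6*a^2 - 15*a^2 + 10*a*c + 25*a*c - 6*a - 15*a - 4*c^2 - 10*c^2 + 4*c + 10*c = -21*a^2 + a*(35*c - 21) - 14*c^2 + 14*c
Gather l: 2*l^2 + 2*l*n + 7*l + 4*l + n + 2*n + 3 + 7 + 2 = 2*l^2 + l*(2*n + 11) + 3*n + 12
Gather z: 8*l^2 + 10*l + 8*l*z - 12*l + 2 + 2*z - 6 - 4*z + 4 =8*l^2 - 2*l + z*(8*l - 2)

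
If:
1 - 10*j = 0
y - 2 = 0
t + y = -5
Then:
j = 1/10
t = -7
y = 2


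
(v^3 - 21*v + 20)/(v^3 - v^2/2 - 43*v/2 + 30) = 2*(v - 1)/(2*v - 3)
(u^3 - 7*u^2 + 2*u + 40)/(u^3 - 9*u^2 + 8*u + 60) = (u - 4)/(u - 6)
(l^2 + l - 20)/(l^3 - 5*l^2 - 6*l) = (-l^2 - l + 20)/(l*(-l^2 + 5*l + 6))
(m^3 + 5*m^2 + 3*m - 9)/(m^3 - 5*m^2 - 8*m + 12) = (m^2 + 6*m + 9)/(m^2 - 4*m - 12)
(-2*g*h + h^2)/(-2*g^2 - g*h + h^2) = h/(g + h)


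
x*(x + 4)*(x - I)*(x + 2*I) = x^4 + 4*x^3 + I*x^3 + 2*x^2 + 4*I*x^2 + 8*x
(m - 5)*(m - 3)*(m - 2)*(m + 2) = m^4 - 8*m^3 + 11*m^2 + 32*m - 60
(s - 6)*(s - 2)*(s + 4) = s^3 - 4*s^2 - 20*s + 48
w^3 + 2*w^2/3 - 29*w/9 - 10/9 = (w - 5/3)*(w + 1/3)*(w + 2)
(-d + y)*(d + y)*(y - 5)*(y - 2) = -d^2*y^2 + 7*d^2*y - 10*d^2 + y^4 - 7*y^3 + 10*y^2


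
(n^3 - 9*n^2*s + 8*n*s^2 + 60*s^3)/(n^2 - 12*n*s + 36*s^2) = (-n^2 + 3*n*s + 10*s^2)/(-n + 6*s)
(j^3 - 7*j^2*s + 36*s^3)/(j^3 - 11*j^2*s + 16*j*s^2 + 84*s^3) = (-j + 3*s)/(-j + 7*s)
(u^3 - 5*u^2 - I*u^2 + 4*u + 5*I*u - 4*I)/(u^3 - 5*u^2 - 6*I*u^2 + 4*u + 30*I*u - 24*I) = (u - I)/(u - 6*I)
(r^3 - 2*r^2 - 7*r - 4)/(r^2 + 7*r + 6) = (r^2 - 3*r - 4)/(r + 6)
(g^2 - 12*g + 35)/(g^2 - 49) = (g - 5)/(g + 7)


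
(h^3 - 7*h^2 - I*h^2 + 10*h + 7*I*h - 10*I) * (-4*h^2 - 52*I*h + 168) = -4*h^5 + 28*h^4 - 48*I*h^4 + 76*h^3 + 336*I*h^3 - 812*h^2 - 648*I*h^2 + 1160*h + 1176*I*h - 1680*I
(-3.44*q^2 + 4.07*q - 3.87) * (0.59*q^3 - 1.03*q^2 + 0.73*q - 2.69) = -2.0296*q^5 + 5.9445*q^4 - 8.9866*q^3 + 16.2108*q^2 - 13.7734*q + 10.4103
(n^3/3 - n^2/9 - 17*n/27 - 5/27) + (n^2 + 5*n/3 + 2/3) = n^3/3 + 8*n^2/9 + 28*n/27 + 13/27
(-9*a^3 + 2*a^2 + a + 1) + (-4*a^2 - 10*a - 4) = -9*a^3 - 2*a^2 - 9*a - 3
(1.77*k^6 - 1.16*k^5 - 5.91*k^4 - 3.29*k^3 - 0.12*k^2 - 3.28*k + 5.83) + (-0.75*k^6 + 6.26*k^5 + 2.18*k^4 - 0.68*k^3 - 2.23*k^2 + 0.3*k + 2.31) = 1.02*k^6 + 5.1*k^5 - 3.73*k^4 - 3.97*k^3 - 2.35*k^2 - 2.98*k + 8.14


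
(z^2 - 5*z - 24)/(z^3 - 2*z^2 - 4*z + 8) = (z^2 - 5*z - 24)/(z^3 - 2*z^2 - 4*z + 8)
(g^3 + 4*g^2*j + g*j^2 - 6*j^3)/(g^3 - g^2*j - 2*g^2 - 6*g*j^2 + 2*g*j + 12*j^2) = (g^2 + 2*g*j - 3*j^2)/(g^2 - 3*g*j - 2*g + 6*j)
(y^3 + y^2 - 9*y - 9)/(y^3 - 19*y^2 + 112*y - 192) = (y^2 + 4*y + 3)/(y^2 - 16*y + 64)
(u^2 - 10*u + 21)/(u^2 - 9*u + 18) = (u - 7)/(u - 6)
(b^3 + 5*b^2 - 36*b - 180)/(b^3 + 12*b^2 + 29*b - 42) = (b^2 - b - 30)/(b^2 + 6*b - 7)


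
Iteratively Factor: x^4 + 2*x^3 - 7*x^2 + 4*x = (x + 4)*(x^3 - 2*x^2 + x) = (x - 1)*(x + 4)*(x^2 - x) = (x - 1)^2*(x + 4)*(x)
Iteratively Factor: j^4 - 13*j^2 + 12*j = (j + 4)*(j^3 - 4*j^2 + 3*j) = (j - 3)*(j + 4)*(j^2 - j) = (j - 3)*(j - 1)*(j + 4)*(j)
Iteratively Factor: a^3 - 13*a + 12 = (a + 4)*(a^2 - 4*a + 3) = (a - 3)*(a + 4)*(a - 1)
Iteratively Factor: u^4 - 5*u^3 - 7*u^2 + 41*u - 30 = (u - 1)*(u^3 - 4*u^2 - 11*u + 30) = (u - 5)*(u - 1)*(u^2 + u - 6) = (u - 5)*(u - 1)*(u + 3)*(u - 2)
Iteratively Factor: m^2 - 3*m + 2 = (m - 2)*(m - 1)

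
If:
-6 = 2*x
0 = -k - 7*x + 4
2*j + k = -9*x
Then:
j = 1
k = 25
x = -3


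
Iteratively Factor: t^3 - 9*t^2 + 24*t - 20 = (t - 2)*(t^2 - 7*t + 10) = (t - 2)^2*(t - 5)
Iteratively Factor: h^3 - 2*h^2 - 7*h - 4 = (h - 4)*(h^2 + 2*h + 1) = (h - 4)*(h + 1)*(h + 1)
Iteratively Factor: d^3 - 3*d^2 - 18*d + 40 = (d - 2)*(d^2 - d - 20) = (d - 5)*(d - 2)*(d + 4)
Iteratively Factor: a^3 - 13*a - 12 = (a + 1)*(a^2 - a - 12) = (a + 1)*(a + 3)*(a - 4)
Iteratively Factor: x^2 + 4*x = (x)*(x + 4)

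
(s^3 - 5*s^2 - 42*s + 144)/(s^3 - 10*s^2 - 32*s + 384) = (s - 3)/(s - 8)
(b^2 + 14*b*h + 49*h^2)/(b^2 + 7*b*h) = (b + 7*h)/b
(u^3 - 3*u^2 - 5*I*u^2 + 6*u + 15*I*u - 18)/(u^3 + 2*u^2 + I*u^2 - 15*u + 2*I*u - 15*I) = (u - 6*I)/(u + 5)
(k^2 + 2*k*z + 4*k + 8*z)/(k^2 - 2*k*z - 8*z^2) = (-k - 4)/(-k + 4*z)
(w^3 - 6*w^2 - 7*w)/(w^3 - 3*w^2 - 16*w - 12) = w*(w - 7)/(w^2 - 4*w - 12)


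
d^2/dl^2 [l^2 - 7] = 2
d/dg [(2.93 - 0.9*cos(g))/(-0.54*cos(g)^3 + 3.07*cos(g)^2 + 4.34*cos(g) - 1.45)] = (0.972*cos(g)^3 - 7.5096*cos(g)^2 + 17.9902*cos(g) + 11.4112)*sin(g)/(0.2916*cos(g)^6 - 3.3156*cos(g)^5 + 4.7377*cos(g)^4 + 28.2136*cos(g)^3 + 9.9326*cos(g)^2 - 12.586*cos(g) + 2.1025)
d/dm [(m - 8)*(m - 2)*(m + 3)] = 3*m^2 - 14*m - 14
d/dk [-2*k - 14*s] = -2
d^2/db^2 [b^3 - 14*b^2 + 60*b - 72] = 6*b - 28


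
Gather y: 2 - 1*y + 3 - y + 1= 6 - 2*y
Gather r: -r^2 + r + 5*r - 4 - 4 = -r^2 + 6*r - 8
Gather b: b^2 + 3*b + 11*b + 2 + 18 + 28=b^2 + 14*b + 48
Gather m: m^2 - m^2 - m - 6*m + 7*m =0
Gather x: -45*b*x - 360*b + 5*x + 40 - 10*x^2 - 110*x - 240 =-360*b - 10*x^2 + x*(-45*b - 105) - 200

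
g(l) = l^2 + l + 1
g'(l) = 2*l + 1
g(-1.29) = 1.37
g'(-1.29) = -1.58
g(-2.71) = 5.63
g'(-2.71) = -4.42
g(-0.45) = 0.75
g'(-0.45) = 0.10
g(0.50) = 1.75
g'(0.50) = 2.00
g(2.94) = 12.58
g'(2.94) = 6.88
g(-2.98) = 6.90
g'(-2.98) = -4.96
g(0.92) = 2.77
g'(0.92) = 2.84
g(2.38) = 9.04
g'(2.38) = 5.76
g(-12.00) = 133.00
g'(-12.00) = -23.00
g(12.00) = 157.00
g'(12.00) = 25.00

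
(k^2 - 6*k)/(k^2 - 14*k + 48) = k/(k - 8)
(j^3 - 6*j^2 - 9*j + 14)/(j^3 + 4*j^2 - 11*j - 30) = (j^2 - 8*j + 7)/(j^2 + 2*j - 15)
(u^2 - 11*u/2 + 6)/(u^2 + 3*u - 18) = (u^2 - 11*u/2 + 6)/(u^2 + 3*u - 18)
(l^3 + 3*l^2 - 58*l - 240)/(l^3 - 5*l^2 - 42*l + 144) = (l + 5)/(l - 3)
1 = 1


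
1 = 1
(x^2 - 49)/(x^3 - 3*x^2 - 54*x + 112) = (x - 7)/(x^2 - 10*x + 16)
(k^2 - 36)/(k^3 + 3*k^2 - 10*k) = (k^2 - 36)/(k*(k^2 + 3*k - 10))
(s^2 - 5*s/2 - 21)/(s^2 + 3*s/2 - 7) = (s - 6)/(s - 2)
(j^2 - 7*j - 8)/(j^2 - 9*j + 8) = (j + 1)/(j - 1)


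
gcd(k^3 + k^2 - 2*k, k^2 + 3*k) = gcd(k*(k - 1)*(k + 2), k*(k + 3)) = k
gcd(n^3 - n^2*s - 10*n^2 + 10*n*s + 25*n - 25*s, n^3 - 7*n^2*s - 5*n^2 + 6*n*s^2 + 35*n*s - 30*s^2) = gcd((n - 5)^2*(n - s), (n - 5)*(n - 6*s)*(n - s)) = -n^2 + n*s + 5*n - 5*s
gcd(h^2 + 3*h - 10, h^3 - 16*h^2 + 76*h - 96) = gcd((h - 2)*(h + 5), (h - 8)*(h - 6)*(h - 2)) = h - 2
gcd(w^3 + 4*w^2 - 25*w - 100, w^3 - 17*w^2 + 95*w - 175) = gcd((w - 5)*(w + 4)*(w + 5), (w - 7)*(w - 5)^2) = w - 5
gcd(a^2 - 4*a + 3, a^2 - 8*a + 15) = a - 3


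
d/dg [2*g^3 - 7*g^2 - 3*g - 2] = 6*g^2 - 14*g - 3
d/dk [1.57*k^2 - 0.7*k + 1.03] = 3.14*k - 0.7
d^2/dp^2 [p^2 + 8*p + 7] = 2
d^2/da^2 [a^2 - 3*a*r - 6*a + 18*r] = 2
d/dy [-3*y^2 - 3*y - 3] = -6*y - 3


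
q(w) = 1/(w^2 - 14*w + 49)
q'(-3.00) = 0.00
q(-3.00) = 0.01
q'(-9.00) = 0.00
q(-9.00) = 0.00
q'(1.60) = 0.01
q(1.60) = 0.03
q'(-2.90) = 0.00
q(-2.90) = 0.01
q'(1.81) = 0.01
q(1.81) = 0.04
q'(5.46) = 0.55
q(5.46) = 0.42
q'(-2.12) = 0.00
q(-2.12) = 0.01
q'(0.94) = 0.01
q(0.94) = 0.03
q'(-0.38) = 0.00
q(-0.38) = 0.02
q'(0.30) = 0.01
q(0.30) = 0.02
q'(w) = (14 - 2*w)/(w^2 - 14*w + 49)^2 = 2*(7 - w)/(w^2 - 14*w + 49)^2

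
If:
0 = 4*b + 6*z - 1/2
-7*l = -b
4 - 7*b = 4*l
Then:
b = 28/53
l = 4/53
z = -57/212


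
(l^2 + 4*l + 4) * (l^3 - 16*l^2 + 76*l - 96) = l^5 - 12*l^4 + 16*l^3 + 144*l^2 - 80*l - 384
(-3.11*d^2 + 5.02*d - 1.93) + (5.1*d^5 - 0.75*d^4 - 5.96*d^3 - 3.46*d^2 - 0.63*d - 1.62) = 5.1*d^5 - 0.75*d^4 - 5.96*d^3 - 6.57*d^2 + 4.39*d - 3.55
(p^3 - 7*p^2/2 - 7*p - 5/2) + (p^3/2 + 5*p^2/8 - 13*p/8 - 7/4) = 3*p^3/2 - 23*p^2/8 - 69*p/8 - 17/4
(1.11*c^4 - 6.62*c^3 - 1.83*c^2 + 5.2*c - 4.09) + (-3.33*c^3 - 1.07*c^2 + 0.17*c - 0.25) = 1.11*c^4 - 9.95*c^3 - 2.9*c^2 + 5.37*c - 4.34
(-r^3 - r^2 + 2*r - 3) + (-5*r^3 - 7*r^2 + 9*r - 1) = -6*r^3 - 8*r^2 + 11*r - 4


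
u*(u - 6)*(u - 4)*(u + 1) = u^4 - 9*u^3 + 14*u^2 + 24*u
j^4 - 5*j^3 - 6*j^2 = j^2*(j - 6)*(j + 1)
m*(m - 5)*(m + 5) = m^3 - 25*m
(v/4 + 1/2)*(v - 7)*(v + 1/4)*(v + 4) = v^4/4 - 3*v^3/16 - 137*v^2/16 - 129*v/8 - 7/2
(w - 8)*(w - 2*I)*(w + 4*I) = w^3 - 8*w^2 + 2*I*w^2 + 8*w - 16*I*w - 64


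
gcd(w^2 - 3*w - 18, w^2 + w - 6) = w + 3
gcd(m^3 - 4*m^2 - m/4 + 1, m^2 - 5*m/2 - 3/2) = m + 1/2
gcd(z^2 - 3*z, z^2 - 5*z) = z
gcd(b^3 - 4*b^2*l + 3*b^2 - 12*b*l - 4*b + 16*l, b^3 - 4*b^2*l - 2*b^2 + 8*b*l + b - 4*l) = b^2 - 4*b*l - b + 4*l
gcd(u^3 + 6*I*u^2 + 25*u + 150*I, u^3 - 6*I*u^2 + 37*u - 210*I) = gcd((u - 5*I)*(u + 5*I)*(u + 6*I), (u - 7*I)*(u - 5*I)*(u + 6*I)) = u^2 + I*u + 30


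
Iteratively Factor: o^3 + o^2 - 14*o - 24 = (o + 3)*(o^2 - 2*o - 8) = (o - 4)*(o + 3)*(o + 2)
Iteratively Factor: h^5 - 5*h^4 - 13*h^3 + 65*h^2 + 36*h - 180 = (h - 3)*(h^4 - 2*h^3 - 19*h^2 + 8*h + 60) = (h - 3)*(h - 2)*(h^3 - 19*h - 30) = (h - 3)*(h - 2)*(h + 2)*(h^2 - 2*h - 15) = (h - 5)*(h - 3)*(h - 2)*(h + 2)*(h + 3)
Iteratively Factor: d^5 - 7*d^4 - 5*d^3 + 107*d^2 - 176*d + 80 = (d + 4)*(d^4 - 11*d^3 + 39*d^2 - 49*d + 20) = (d - 4)*(d + 4)*(d^3 - 7*d^2 + 11*d - 5) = (d - 4)*(d - 1)*(d + 4)*(d^2 - 6*d + 5) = (d - 4)*(d - 1)^2*(d + 4)*(d - 5)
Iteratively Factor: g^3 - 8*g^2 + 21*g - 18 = (g - 3)*(g^2 - 5*g + 6) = (g - 3)*(g - 2)*(g - 3)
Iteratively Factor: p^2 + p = (p)*(p + 1)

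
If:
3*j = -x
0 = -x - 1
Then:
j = 1/3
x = -1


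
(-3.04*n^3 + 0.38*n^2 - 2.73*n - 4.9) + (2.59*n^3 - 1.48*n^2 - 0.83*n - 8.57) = -0.45*n^3 - 1.1*n^2 - 3.56*n - 13.47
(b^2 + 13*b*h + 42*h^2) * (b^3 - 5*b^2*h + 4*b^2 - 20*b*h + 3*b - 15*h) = b^5 + 8*b^4*h + 4*b^4 - 23*b^3*h^2 + 32*b^3*h + 3*b^3 - 210*b^2*h^3 - 92*b^2*h^2 + 24*b^2*h - 840*b*h^3 - 69*b*h^2 - 630*h^3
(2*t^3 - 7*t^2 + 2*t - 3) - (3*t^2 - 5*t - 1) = 2*t^3 - 10*t^2 + 7*t - 2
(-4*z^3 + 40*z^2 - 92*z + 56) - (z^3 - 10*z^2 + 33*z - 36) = -5*z^3 + 50*z^2 - 125*z + 92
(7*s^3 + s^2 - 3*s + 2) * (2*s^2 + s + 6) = 14*s^5 + 9*s^4 + 37*s^3 + 7*s^2 - 16*s + 12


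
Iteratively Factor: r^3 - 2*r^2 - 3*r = (r)*(r^2 - 2*r - 3) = r*(r + 1)*(r - 3)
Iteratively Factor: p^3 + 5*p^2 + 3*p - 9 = (p - 1)*(p^2 + 6*p + 9) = (p - 1)*(p + 3)*(p + 3)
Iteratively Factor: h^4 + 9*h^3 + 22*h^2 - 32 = (h + 4)*(h^3 + 5*h^2 + 2*h - 8) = (h + 4)^2*(h^2 + h - 2) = (h + 2)*(h + 4)^2*(h - 1)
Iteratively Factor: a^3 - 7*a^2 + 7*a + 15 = (a - 3)*(a^2 - 4*a - 5) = (a - 5)*(a - 3)*(a + 1)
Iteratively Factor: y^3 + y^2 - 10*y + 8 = (y - 1)*(y^2 + 2*y - 8) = (y - 2)*(y - 1)*(y + 4)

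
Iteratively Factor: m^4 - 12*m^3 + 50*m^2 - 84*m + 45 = (m - 5)*(m^3 - 7*m^2 + 15*m - 9) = (m - 5)*(m - 1)*(m^2 - 6*m + 9) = (m - 5)*(m - 3)*(m - 1)*(m - 3)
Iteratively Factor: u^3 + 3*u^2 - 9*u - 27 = (u + 3)*(u^2 - 9) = (u - 3)*(u + 3)*(u + 3)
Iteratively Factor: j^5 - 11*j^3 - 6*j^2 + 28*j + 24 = (j - 2)*(j^4 + 2*j^3 - 7*j^2 - 20*j - 12) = (j - 2)*(j + 1)*(j^3 + j^2 - 8*j - 12) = (j - 3)*(j - 2)*(j + 1)*(j^2 + 4*j + 4) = (j - 3)*(j - 2)*(j + 1)*(j + 2)*(j + 2)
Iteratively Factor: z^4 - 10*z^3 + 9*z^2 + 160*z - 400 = (z + 4)*(z^3 - 14*z^2 + 65*z - 100) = (z - 4)*(z + 4)*(z^2 - 10*z + 25) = (z - 5)*(z - 4)*(z + 4)*(z - 5)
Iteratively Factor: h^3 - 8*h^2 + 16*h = (h)*(h^2 - 8*h + 16) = h*(h - 4)*(h - 4)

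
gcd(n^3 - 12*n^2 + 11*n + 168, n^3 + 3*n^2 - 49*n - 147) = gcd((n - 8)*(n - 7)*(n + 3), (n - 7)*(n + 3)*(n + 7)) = n^2 - 4*n - 21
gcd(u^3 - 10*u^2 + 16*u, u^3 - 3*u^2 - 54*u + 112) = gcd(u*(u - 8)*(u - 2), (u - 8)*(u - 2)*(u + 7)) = u^2 - 10*u + 16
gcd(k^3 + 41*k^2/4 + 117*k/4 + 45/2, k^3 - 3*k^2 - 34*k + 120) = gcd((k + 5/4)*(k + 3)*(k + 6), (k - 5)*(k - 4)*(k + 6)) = k + 6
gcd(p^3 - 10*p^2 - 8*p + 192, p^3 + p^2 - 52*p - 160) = p^2 - 4*p - 32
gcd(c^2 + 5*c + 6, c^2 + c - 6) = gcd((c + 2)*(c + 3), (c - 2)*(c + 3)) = c + 3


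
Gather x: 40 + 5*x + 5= 5*x + 45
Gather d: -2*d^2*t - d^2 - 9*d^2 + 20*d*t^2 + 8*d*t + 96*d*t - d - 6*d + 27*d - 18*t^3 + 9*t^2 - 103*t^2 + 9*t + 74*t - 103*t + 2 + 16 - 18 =d^2*(-2*t - 10) + d*(20*t^2 + 104*t + 20) - 18*t^3 - 94*t^2 - 20*t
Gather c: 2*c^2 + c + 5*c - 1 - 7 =2*c^2 + 6*c - 8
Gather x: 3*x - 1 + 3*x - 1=6*x - 2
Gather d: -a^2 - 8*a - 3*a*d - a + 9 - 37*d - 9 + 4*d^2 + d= -a^2 - 9*a + 4*d^2 + d*(-3*a - 36)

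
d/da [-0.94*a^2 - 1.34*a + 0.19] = -1.88*a - 1.34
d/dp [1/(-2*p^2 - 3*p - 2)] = (4*p + 3)/(2*p^2 + 3*p + 2)^2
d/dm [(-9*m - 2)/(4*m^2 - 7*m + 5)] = (36*m^2 + 16*m - 59)/(16*m^4 - 56*m^3 + 89*m^2 - 70*m + 25)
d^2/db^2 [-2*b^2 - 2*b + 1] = -4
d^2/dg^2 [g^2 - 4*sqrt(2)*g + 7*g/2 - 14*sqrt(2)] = 2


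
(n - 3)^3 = n^3 - 9*n^2 + 27*n - 27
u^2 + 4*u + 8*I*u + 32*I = (u + 4)*(u + 8*I)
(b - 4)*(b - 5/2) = b^2 - 13*b/2 + 10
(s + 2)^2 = s^2 + 4*s + 4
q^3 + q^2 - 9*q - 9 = (q - 3)*(q + 1)*(q + 3)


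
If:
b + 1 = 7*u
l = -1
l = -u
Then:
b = 6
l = -1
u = 1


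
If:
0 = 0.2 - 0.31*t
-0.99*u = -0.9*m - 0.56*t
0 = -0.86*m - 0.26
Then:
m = -0.30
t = 0.65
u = 0.09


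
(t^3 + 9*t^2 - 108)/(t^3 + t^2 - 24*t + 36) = (t + 6)/(t - 2)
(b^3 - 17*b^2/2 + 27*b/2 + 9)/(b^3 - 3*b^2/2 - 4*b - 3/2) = (b - 6)/(b + 1)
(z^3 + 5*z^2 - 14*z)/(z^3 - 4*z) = (z + 7)/(z + 2)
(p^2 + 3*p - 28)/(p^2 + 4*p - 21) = (p - 4)/(p - 3)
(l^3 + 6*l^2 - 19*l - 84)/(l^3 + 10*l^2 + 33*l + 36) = (l^2 + 3*l - 28)/(l^2 + 7*l + 12)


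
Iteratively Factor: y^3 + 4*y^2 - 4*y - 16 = (y - 2)*(y^2 + 6*y + 8) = (y - 2)*(y + 4)*(y + 2)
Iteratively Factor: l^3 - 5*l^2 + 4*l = (l - 4)*(l^2 - l) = (l - 4)*(l - 1)*(l)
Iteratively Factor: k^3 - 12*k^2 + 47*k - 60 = (k - 4)*(k^2 - 8*k + 15) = (k - 4)*(k - 3)*(k - 5)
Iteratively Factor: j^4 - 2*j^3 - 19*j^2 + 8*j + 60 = (j + 3)*(j^3 - 5*j^2 - 4*j + 20) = (j - 2)*(j + 3)*(j^2 - 3*j - 10) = (j - 2)*(j + 2)*(j + 3)*(j - 5)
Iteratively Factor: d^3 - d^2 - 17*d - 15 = (d - 5)*(d^2 + 4*d + 3) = (d - 5)*(d + 1)*(d + 3)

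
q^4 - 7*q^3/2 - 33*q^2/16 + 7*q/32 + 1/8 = (q - 4)*(q - 1/4)*(q + 1/4)*(q + 1/2)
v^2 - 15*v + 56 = (v - 8)*(v - 7)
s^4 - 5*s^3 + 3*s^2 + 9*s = s*(s - 3)^2*(s + 1)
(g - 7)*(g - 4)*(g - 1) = g^3 - 12*g^2 + 39*g - 28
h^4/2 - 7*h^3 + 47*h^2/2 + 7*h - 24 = (h/2 + 1/2)*(h - 8)*(h - 6)*(h - 1)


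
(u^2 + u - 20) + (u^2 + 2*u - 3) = 2*u^2 + 3*u - 23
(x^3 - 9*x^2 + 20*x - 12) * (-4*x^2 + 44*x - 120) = -4*x^5 + 80*x^4 - 596*x^3 + 2008*x^2 - 2928*x + 1440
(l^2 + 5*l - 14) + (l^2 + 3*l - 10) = 2*l^2 + 8*l - 24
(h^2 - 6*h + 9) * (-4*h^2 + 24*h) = -4*h^4 + 48*h^3 - 180*h^2 + 216*h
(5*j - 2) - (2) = 5*j - 4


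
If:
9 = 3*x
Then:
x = 3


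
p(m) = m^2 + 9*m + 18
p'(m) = 2*m + 9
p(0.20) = 19.84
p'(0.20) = 9.40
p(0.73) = 25.10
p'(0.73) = 10.46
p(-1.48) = 6.87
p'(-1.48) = 6.04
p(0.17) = 19.56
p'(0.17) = 9.34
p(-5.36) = -1.51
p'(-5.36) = -1.72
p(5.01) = 88.19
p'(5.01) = 19.02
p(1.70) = 36.19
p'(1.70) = 12.40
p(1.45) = 33.15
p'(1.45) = 11.90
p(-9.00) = 18.00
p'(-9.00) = -9.00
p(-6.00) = 0.00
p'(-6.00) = -3.00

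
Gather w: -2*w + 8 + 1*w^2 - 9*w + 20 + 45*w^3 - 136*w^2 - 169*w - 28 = 45*w^3 - 135*w^2 - 180*w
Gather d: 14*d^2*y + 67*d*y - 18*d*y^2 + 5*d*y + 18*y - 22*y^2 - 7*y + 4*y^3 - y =14*d^2*y + d*(-18*y^2 + 72*y) + 4*y^3 - 22*y^2 + 10*y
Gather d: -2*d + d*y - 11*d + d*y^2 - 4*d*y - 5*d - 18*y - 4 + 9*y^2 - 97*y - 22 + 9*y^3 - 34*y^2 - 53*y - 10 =d*(y^2 - 3*y - 18) + 9*y^3 - 25*y^2 - 168*y - 36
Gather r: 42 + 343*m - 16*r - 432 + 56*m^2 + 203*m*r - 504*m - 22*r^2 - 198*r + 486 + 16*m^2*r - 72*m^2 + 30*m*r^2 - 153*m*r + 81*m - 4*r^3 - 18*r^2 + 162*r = -16*m^2 - 80*m - 4*r^3 + r^2*(30*m - 40) + r*(16*m^2 + 50*m - 52) + 96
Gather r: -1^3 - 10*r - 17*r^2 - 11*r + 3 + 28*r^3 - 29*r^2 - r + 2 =28*r^3 - 46*r^2 - 22*r + 4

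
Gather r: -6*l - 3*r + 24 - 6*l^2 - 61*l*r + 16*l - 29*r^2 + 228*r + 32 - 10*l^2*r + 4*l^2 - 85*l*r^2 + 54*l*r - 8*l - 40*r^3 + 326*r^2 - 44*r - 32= -2*l^2 + 2*l - 40*r^3 + r^2*(297 - 85*l) + r*(-10*l^2 - 7*l + 181) + 24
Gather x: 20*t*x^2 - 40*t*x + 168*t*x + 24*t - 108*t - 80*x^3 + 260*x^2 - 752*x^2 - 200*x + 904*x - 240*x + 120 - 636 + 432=-84*t - 80*x^3 + x^2*(20*t - 492) + x*(128*t + 464) - 84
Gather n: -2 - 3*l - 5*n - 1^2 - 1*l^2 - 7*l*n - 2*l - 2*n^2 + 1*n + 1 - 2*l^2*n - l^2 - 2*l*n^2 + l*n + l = -2*l^2 - 4*l + n^2*(-2*l - 2) + n*(-2*l^2 - 6*l - 4) - 2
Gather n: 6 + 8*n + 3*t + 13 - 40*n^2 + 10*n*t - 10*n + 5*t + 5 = -40*n^2 + n*(10*t - 2) + 8*t + 24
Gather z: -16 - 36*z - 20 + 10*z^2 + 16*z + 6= 10*z^2 - 20*z - 30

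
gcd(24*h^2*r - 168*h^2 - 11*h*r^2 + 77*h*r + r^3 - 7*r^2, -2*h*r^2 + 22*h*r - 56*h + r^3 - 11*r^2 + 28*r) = r - 7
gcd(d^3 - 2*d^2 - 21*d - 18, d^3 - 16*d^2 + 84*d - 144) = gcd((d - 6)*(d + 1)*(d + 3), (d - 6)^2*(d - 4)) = d - 6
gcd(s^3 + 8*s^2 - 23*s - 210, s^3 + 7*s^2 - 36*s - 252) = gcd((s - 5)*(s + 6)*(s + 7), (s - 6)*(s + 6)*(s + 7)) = s^2 + 13*s + 42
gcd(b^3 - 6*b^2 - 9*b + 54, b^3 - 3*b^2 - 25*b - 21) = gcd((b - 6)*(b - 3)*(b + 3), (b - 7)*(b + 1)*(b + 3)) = b + 3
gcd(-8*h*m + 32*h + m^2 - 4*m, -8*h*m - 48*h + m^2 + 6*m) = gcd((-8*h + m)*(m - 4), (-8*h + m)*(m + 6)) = 8*h - m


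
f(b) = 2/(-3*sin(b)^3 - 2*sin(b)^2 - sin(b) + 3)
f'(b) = 2*(9*sin(b)^2*cos(b) + 4*sin(b)*cos(b) + cos(b))/(-3*sin(b)^3 - 2*sin(b)^2 - sin(b) + 3)^2 = 2*(9*sin(b)^2 + 4*sin(b) + 1)*cos(b)/(3*sin(b)^3 + 2*sin(b)^2 + sin(b) - 3)^2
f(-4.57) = -0.70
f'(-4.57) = -0.48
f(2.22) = -3.44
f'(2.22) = -35.34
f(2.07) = -1.38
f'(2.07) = -5.21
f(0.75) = 4.56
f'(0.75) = 60.06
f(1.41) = -0.71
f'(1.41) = 0.55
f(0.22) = 0.75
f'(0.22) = 0.64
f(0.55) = 1.33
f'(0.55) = 4.19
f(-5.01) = -0.83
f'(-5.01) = 1.32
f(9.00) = 0.98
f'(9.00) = -1.83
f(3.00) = 0.71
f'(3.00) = -0.44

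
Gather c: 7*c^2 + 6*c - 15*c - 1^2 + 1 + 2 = 7*c^2 - 9*c + 2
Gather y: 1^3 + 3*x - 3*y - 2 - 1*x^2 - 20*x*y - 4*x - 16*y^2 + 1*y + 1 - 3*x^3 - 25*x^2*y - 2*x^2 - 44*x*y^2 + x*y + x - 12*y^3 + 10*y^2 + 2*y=-3*x^3 - 3*x^2 - 12*y^3 + y^2*(-44*x - 6) + y*(-25*x^2 - 19*x)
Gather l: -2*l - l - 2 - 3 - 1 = -3*l - 6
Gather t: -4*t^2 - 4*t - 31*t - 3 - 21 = -4*t^2 - 35*t - 24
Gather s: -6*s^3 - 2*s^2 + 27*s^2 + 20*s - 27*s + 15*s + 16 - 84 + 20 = -6*s^3 + 25*s^2 + 8*s - 48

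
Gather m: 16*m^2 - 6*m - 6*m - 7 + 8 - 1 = 16*m^2 - 12*m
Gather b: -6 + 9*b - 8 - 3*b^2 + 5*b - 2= -3*b^2 + 14*b - 16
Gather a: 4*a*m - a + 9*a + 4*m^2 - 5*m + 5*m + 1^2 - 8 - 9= a*(4*m + 8) + 4*m^2 - 16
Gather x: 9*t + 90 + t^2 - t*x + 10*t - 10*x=t^2 + 19*t + x*(-t - 10) + 90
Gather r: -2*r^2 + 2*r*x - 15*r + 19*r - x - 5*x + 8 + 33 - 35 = -2*r^2 + r*(2*x + 4) - 6*x + 6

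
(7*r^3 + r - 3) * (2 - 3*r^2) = -21*r^5 + 11*r^3 + 9*r^2 + 2*r - 6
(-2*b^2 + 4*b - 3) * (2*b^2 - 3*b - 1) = -4*b^4 + 14*b^3 - 16*b^2 + 5*b + 3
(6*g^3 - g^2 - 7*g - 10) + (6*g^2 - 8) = 6*g^3 + 5*g^2 - 7*g - 18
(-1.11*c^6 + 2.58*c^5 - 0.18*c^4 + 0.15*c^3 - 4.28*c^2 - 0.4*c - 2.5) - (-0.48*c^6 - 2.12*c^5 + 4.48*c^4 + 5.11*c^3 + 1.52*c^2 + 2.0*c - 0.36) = -0.63*c^6 + 4.7*c^5 - 4.66*c^4 - 4.96*c^3 - 5.8*c^2 - 2.4*c - 2.14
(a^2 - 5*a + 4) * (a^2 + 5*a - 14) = a^4 - 35*a^2 + 90*a - 56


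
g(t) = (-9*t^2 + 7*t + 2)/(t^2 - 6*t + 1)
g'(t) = (6 - 2*t)*(-9*t^2 + 7*t + 2)/(t^2 - 6*t + 1)^2 + (7 - 18*t)/(t^2 - 6*t + 1)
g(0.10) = 6.37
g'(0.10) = 102.74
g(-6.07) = -5.01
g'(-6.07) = 0.34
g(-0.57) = -1.04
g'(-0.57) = 2.08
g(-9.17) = -5.85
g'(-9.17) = 0.21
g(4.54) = 26.96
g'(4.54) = 28.03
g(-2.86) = -3.48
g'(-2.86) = 0.67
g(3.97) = 15.87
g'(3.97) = 13.49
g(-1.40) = -2.24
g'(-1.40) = 1.10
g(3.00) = 7.25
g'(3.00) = 5.88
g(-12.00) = -6.35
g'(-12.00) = 0.15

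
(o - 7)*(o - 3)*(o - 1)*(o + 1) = o^4 - 10*o^3 + 20*o^2 + 10*o - 21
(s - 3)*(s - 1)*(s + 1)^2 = s^4 - 2*s^3 - 4*s^2 + 2*s + 3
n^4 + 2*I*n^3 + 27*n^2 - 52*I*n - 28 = (n - 2*I)^2*(n - I)*(n + 7*I)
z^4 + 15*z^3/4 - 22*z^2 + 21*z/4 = z*(z - 3)*(z - 1/4)*(z + 7)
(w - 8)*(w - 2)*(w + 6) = w^3 - 4*w^2 - 44*w + 96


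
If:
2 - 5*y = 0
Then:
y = 2/5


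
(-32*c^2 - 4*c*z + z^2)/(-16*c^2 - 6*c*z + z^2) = (4*c + z)/(2*c + z)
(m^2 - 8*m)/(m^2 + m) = (m - 8)/(m + 1)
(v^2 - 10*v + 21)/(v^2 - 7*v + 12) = (v - 7)/(v - 4)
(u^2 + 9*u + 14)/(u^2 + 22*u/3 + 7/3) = 3*(u + 2)/(3*u + 1)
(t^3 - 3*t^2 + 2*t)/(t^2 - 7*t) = (t^2 - 3*t + 2)/(t - 7)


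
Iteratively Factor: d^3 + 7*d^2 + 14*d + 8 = (d + 4)*(d^2 + 3*d + 2) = (d + 1)*(d + 4)*(d + 2)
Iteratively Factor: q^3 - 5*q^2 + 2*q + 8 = (q - 2)*(q^2 - 3*q - 4) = (q - 4)*(q - 2)*(q + 1)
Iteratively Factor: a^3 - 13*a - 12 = (a + 3)*(a^2 - 3*a - 4) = (a + 1)*(a + 3)*(a - 4)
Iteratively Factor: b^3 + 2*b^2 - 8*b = (b + 4)*(b^2 - 2*b) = b*(b + 4)*(b - 2)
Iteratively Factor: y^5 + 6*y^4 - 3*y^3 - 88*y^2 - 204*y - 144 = (y + 2)*(y^4 + 4*y^3 - 11*y^2 - 66*y - 72) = (y + 2)*(y + 3)*(y^3 + y^2 - 14*y - 24) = (y - 4)*(y + 2)*(y + 3)*(y^2 + 5*y + 6) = (y - 4)*(y + 2)^2*(y + 3)*(y + 3)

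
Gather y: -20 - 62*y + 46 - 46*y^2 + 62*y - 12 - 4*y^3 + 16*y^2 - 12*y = -4*y^3 - 30*y^2 - 12*y + 14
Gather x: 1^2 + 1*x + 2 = x + 3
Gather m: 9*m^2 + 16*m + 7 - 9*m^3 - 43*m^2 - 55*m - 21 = -9*m^3 - 34*m^2 - 39*m - 14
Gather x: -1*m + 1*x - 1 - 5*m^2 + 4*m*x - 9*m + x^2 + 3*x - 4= -5*m^2 - 10*m + x^2 + x*(4*m + 4) - 5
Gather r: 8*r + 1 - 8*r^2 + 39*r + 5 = -8*r^2 + 47*r + 6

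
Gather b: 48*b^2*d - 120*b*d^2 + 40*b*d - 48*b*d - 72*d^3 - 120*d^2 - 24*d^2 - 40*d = 48*b^2*d + b*(-120*d^2 - 8*d) - 72*d^3 - 144*d^2 - 40*d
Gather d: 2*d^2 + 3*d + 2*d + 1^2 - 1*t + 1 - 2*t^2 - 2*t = 2*d^2 + 5*d - 2*t^2 - 3*t + 2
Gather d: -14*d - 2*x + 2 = -14*d - 2*x + 2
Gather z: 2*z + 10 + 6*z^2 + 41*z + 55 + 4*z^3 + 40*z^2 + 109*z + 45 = 4*z^3 + 46*z^2 + 152*z + 110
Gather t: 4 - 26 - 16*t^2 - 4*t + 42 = -16*t^2 - 4*t + 20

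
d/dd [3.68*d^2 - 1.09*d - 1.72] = 7.36*d - 1.09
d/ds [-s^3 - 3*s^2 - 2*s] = -3*s^2 - 6*s - 2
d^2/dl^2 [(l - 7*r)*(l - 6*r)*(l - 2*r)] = 6*l - 30*r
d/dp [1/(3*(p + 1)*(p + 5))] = 2*(-p - 3)/(3*(p^4 + 12*p^3 + 46*p^2 + 60*p + 25))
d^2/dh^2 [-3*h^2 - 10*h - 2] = -6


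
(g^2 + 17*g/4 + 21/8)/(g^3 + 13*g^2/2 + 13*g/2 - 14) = (g + 3/4)/(g^2 + 3*g - 4)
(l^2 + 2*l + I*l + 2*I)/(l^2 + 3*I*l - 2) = (l + 2)/(l + 2*I)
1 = 1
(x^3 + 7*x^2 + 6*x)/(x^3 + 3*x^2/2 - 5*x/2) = 2*(x^2 + 7*x + 6)/(2*x^2 + 3*x - 5)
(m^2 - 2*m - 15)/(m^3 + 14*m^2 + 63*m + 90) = (m - 5)/(m^2 + 11*m + 30)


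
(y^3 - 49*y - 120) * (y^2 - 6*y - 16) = y^5 - 6*y^4 - 65*y^3 + 174*y^2 + 1504*y + 1920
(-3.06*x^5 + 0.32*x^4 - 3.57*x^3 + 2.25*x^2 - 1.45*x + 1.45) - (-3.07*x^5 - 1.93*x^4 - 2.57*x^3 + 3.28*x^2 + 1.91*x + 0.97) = 0.00999999999999979*x^5 + 2.25*x^4 - 1.0*x^3 - 1.03*x^2 - 3.36*x + 0.48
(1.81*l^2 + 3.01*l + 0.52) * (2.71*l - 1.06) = 4.9051*l^3 + 6.2385*l^2 - 1.7814*l - 0.5512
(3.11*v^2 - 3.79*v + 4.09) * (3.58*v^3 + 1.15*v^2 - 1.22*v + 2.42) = 11.1338*v^5 - 9.9917*v^4 + 6.4895*v^3 + 16.8535*v^2 - 14.1616*v + 9.8978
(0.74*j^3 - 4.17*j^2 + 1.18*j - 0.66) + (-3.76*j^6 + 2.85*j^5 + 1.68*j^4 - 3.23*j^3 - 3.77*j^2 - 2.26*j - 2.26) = -3.76*j^6 + 2.85*j^5 + 1.68*j^4 - 2.49*j^3 - 7.94*j^2 - 1.08*j - 2.92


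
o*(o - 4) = o^2 - 4*o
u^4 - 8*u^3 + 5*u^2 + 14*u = u*(u - 7)*(u - 2)*(u + 1)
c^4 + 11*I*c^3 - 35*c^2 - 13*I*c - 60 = (c - I)*(c + 3*I)*(c + 4*I)*(c + 5*I)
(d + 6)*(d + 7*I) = d^2 + 6*d + 7*I*d + 42*I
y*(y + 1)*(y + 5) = y^3 + 6*y^2 + 5*y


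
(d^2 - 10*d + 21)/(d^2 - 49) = (d - 3)/(d + 7)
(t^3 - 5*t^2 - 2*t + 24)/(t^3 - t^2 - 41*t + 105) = (t^2 - 2*t - 8)/(t^2 + 2*t - 35)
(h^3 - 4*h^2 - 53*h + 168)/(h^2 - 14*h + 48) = (h^2 + 4*h - 21)/(h - 6)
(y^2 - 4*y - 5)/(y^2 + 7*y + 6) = (y - 5)/(y + 6)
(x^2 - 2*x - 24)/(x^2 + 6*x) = (x^2 - 2*x - 24)/(x*(x + 6))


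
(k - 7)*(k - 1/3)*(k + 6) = k^3 - 4*k^2/3 - 125*k/3 + 14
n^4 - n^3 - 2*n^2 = n^2*(n - 2)*(n + 1)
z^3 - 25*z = z*(z - 5)*(z + 5)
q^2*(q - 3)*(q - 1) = q^4 - 4*q^3 + 3*q^2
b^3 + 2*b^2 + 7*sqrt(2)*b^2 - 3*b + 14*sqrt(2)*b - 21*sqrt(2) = (b - 1)*(b + 3)*(b + 7*sqrt(2))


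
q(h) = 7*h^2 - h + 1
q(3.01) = 61.41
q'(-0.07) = -1.98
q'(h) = 14*h - 1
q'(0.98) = 12.72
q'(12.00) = 167.00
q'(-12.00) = -169.00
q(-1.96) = 29.85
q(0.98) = 6.74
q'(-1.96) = -28.44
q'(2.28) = 30.92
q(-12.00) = 1021.00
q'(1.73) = 23.22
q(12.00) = 997.00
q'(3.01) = 41.14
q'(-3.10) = -44.40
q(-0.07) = 1.10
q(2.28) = 35.11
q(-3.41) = 85.81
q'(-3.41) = -48.74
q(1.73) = 20.22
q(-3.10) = 71.37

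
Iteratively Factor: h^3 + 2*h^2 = (h)*(h^2 + 2*h) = h^2*(h + 2)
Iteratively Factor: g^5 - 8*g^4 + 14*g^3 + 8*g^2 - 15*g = (g - 5)*(g^4 - 3*g^3 - g^2 + 3*g) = (g - 5)*(g - 3)*(g^3 - g) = (g - 5)*(g - 3)*(g + 1)*(g^2 - g) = g*(g - 5)*(g - 3)*(g + 1)*(g - 1)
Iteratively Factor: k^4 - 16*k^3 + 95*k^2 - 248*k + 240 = (k - 5)*(k^3 - 11*k^2 + 40*k - 48) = (k - 5)*(k - 4)*(k^2 - 7*k + 12) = (k - 5)*(k - 4)^2*(k - 3)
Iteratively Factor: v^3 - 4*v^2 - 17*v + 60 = (v - 5)*(v^2 + v - 12) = (v - 5)*(v + 4)*(v - 3)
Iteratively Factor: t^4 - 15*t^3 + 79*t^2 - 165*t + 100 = (t - 5)*(t^3 - 10*t^2 + 29*t - 20) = (t - 5)^2*(t^2 - 5*t + 4) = (t - 5)^2*(t - 1)*(t - 4)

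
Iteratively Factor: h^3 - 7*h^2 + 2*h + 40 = (h - 5)*(h^2 - 2*h - 8) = (h - 5)*(h - 4)*(h + 2)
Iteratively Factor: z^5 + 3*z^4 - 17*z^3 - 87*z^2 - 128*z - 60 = (z - 5)*(z^4 + 8*z^3 + 23*z^2 + 28*z + 12) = (z - 5)*(z + 2)*(z^3 + 6*z^2 + 11*z + 6) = (z - 5)*(z + 2)^2*(z^2 + 4*z + 3) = (z - 5)*(z + 2)^2*(z + 3)*(z + 1)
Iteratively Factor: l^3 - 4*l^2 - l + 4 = (l - 1)*(l^2 - 3*l - 4) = (l - 1)*(l + 1)*(l - 4)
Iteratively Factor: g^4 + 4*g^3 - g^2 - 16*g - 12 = (g + 2)*(g^3 + 2*g^2 - 5*g - 6) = (g + 1)*(g + 2)*(g^2 + g - 6) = (g + 1)*(g + 2)*(g + 3)*(g - 2)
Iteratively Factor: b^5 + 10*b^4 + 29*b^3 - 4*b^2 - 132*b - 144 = (b + 3)*(b^4 + 7*b^3 + 8*b^2 - 28*b - 48) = (b + 2)*(b + 3)*(b^3 + 5*b^2 - 2*b - 24) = (b + 2)*(b + 3)^2*(b^2 + 2*b - 8) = (b + 2)*(b + 3)^2*(b + 4)*(b - 2)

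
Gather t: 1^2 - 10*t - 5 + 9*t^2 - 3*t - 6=9*t^2 - 13*t - 10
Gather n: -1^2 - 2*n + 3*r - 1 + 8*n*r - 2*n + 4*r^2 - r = n*(8*r - 4) + 4*r^2 + 2*r - 2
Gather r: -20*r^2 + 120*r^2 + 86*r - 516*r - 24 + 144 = 100*r^2 - 430*r + 120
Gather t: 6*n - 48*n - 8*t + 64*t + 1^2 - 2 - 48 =-42*n + 56*t - 49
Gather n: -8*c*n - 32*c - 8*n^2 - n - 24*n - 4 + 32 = -32*c - 8*n^2 + n*(-8*c - 25) + 28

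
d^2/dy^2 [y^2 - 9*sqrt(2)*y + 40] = 2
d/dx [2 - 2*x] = -2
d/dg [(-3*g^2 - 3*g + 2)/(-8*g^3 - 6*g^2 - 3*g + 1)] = 3*(-8*g^4 - 16*g^3 + 13*g^2 + 6*g + 1)/(64*g^6 + 96*g^5 + 84*g^4 + 20*g^3 - 3*g^2 - 6*g + 1)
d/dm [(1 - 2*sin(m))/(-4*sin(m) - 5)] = 14*cos(m)/(4*sin(m) + 5)^2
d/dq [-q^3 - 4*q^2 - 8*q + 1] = -3*q^2 - 8*q - 8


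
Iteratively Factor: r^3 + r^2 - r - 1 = (r + 1)*(r^2 - 1) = (r - 1)*(r + 1)*(r + 1)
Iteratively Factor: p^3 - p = (p)*(p^2 - 1) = p*(p - 1)*(p + 1)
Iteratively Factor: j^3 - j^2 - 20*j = (j + 4)*(j^2 - 5*j) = j*(j + 4)*(j - 5)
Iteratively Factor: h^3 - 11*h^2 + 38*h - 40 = (h - 2)*(h^2 - 9*h + 20) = (h - 5)*(h - 2)*(h - 4)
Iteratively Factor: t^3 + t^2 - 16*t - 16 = (t + 1)*(t^2 - 16) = (t - 4)*(t + 1)*(t + 4)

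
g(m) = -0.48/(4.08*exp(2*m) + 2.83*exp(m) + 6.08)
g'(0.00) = 0.03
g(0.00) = -0.04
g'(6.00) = 0.00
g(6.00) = 0.00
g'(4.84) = 0.00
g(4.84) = -0.00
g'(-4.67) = 0.00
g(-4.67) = -0.08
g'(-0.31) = 0.03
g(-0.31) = -0.05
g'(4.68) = 0.00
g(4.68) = -0.00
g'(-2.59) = 0.00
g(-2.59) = -0.08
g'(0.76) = 0.02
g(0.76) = -0.02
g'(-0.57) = 0.03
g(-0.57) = -0.05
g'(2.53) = 0.00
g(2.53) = -0.00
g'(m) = -0.48*(-8.16*exp(2*m) - 2.83*exp(m))/(4.08*exp(2*m) + 2.83*exp(m) + 6.08)^2 = (3.9168*exp(m) + 1.3584)*exp(m)/(4.08*exp(2*m) + 2.83*exp(m) + 6.08)^2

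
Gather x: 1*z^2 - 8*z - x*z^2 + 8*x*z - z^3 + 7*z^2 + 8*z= x*(-z^2 + 8*z) - z^3 + 8*z^2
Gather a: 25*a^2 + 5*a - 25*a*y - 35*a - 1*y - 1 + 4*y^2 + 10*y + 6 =25*a^2 + a*(-25*y - 30) + 4*y^2 + 9*y + 5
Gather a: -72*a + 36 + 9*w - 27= -72*a + 9*w + 9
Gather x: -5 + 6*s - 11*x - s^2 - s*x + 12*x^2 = -s^2 + 6*s + 12*x^2 + x*(-s - 11) - 5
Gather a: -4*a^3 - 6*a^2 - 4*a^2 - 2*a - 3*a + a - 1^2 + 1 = -4*a^3 - 10*a^2 - 4*a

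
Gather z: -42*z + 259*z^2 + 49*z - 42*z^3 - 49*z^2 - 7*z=-42*z^3 + 210*z^2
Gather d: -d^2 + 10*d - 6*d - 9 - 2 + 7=-d^2 + 4*d - 4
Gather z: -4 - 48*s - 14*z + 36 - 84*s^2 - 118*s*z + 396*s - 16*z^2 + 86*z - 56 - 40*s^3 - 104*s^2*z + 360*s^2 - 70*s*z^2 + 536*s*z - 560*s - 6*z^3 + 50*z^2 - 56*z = -40*s^3 + 276*s^2 - 212*s - 6*z^3 + z^2*(34 - 70*s) + z*(-104*s^2 + 418*s + 16) - 24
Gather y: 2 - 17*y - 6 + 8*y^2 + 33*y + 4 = 8*y^2 + 16*y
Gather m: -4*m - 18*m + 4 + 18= 22 - 22*m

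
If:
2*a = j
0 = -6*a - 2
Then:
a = -1/3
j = -2/3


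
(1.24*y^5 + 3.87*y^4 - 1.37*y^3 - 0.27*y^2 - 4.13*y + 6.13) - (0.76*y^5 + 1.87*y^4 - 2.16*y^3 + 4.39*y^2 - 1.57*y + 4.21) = 0.48*y^5 + 2.0*y^4 + 0.79*y^3 - 4.66*y^2 - 2.56*y + 1.92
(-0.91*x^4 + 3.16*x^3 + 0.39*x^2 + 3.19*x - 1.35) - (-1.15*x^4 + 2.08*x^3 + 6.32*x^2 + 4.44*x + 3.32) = 0.24*x^4 + 1.08*x^3 - 5.93*x^2 - 1.25*x - 4.67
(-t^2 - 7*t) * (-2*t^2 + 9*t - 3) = 2*t^4 + 5*t^3 - 60*t^2 + 21*t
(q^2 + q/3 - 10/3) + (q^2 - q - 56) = 2*q^2 - 2*q/3 - 178/3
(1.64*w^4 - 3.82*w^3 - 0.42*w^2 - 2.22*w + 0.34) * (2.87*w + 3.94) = 4.7068*w^5 - 4.5018*w^4 - 16.2562*w^3 - 8.0262*w^2 - 7.771*w + 1.3396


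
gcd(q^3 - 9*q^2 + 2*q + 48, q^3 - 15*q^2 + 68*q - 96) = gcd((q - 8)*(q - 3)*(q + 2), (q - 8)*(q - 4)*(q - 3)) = q^2 - 11*q + 24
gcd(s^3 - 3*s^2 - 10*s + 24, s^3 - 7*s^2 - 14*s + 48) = s^2 + s - 6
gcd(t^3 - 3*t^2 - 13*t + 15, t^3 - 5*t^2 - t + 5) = t^2 - 6*t + 5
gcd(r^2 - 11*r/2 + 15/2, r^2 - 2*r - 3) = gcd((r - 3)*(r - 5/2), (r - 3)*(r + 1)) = r - 3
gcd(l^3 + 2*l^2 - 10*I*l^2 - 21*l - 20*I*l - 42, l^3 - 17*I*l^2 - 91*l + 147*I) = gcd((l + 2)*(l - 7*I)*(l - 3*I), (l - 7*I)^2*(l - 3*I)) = l^2 - 10*I*l - 21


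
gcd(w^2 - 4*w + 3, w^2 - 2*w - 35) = 1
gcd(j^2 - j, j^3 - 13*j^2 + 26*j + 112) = 1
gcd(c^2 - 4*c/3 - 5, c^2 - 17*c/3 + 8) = c - 3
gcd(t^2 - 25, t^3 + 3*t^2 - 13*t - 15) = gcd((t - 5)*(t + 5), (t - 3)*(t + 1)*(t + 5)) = t + 5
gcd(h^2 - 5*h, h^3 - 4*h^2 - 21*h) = h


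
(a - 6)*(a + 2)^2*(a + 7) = a^4 + 5*a^3 - 34*a^2 - 164*a - 168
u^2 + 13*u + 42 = (u + 6)*(u + 7)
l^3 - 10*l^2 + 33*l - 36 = (l - 4)*(l - 3)^2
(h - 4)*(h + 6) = h^2 + 2*h - 24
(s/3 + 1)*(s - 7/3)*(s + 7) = s^3/3 + 23*s^2/9 - 7*s/9 - 49/3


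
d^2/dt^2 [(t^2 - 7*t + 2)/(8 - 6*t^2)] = (63*t^3 - 90*t^2 + 252*t - 40)/(27*t^6 - 108*t^4 + 144*t^2 - 64)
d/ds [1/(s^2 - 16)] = -2*s/(s^2 - 16)^2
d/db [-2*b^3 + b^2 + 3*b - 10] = -6*b^2 + 2*b + 3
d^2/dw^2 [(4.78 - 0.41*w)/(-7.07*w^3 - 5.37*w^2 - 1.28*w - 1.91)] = (122.962854*w^5 - 2773.73775*w^4 - 2887.406446*w^3 - 1153.023024*w^2 + 164.919786*w + 80.386212)/(353.393243*w^9 + 805.256739*w^8 + 803.572665*w^7 + 732.845742*w^6 + 580.573374*w^5 + 295.338477*w^4 + 158.244809*w^3 + 68.158923*w^2 + 14.008704*w + 6.967871)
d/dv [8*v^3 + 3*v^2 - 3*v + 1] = 24*v^2 + 6*v - 3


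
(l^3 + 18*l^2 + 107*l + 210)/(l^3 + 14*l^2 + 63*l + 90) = (l + 7)/(l + 3)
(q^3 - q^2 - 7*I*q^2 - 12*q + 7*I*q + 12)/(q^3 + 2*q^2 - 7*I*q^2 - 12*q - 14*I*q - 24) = (q - 1)/(q + 2)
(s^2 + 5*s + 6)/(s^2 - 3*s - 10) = (s + 3)/(s - 5)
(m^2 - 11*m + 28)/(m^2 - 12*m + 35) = (m - 4)/(m - 5)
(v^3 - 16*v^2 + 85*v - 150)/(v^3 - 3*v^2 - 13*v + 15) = (v^2 - 11*v + 30)/(v^2 + 2*v - 3)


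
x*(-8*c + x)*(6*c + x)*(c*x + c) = -48*c^3*x^2 - 48*c^3*x - 2*c^2*x^3 - 2*c^2*x^2 + c*x^4 + c*x^3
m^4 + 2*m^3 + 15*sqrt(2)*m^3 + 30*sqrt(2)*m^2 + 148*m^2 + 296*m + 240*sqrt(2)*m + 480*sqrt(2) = (m + 2)*(m + 4*sqrt(2))*(m + 5*sqrt(2))*(m + 6*sqrt(2))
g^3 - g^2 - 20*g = g*(g - 5)*(g + 4)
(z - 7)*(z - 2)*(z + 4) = z^3 - 5*z^2 - 22*z + 56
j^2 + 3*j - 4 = (j - 1)*(j + 4)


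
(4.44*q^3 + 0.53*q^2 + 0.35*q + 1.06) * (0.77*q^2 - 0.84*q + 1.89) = 3.4188*q^5 - 3.3215*q^4 + 8.2159*q^3 + 1.5239*q^2 - 0.2289*q + 2.0034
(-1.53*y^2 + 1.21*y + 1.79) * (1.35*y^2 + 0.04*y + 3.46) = -2.0655*y^4 + 1.5723*y^3 - 2.8289*y^2 + 4.2582*y + 6.1934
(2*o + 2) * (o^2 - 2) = 2*o^3 + 2*o^2 - 4*o - 4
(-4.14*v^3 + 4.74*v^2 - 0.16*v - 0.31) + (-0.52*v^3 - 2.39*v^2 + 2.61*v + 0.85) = -4.66*v^3 + 2.35*v^2 + 2.45*v + 0.54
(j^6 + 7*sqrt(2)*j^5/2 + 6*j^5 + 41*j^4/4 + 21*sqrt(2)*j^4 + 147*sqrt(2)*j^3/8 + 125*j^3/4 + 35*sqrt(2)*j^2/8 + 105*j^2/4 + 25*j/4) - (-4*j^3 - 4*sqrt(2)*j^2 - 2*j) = j^6 + 7*sqrt(2)*j^5/2 + 6*j^5 + 41*j^4/4 + 21*sqrt(2)*j^4 + 147*sqrt(2)*j^3/8 + 141*j^3/4 + 67*sqrt(2)*j^2/8 + 105*j^2/4 + 33*j/4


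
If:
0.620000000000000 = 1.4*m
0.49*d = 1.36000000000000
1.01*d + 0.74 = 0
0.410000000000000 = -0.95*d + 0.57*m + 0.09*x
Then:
No Solution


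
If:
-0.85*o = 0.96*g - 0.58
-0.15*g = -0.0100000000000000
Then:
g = 0.07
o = 0.61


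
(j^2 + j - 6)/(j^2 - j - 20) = (-j^2 - j + 6)/(-j^2 + j + 20)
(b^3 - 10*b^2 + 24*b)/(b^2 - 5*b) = (b^2 - 10*b + 24)/(b - 5)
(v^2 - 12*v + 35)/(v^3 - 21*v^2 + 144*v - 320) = (v - 7)/(v^2 - 16*v + 64)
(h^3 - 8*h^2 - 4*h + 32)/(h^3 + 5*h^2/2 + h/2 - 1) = 2*(h^2 - 10*h + 16)/(2*h^2 + h - 1)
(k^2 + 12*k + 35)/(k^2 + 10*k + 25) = (k + 7)/(k + 5)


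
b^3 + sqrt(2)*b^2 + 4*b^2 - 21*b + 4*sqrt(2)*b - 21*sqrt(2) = (b - 3)*(b + 7)*(b + sqrt(2))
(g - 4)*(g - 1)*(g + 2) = g^3 - 3*g^2 - 6*g + 8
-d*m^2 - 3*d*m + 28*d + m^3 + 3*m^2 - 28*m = (-d + m)*(m - 4)*(m + 7)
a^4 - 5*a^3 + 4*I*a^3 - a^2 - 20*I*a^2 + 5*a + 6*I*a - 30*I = (a - 5)*(a - I)*(a + 2*I)*(a + 3*I)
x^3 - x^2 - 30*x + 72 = (x - 4)*(x - 3)*(x + 6)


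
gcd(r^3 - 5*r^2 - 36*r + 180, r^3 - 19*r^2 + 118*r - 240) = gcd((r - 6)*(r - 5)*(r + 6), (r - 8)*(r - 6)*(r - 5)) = r^2 - 11*r + 30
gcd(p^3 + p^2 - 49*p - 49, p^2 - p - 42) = p - 7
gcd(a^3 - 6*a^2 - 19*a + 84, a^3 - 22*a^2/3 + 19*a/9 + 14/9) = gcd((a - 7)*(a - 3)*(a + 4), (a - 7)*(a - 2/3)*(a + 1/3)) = a - 7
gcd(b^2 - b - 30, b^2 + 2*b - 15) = b + 5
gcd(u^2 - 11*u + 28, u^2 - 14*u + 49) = u - 7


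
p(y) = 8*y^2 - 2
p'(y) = 16*y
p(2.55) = 50.02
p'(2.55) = 40.80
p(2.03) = 30.97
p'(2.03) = 32.48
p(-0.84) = 3.64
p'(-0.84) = -13.44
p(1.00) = 6.00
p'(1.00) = 16.00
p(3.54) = 98.25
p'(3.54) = 56.64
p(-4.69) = 173.97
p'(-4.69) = -75.04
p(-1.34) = 12.36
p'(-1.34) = -21.44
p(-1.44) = 14.59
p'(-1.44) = -23.04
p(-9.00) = 646.00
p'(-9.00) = -144.00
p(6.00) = 286.00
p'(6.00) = 96.00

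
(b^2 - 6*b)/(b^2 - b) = (b - 6)/(b - 1)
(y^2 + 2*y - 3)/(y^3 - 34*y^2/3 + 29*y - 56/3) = 3*(y + 3)/(3*y^2 - 31*y + 56)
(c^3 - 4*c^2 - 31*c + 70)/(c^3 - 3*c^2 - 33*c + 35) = (c - 2)/(c - 1)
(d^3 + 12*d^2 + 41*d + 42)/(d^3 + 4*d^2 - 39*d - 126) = (d + 2)/(d - 6)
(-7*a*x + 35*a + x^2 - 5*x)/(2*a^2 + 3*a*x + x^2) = (-7*a*x + 35*a + x^2 - 5*x)/(2*a^2 + 3*a*x + x^2)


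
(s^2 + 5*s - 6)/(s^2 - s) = (s + 6)/s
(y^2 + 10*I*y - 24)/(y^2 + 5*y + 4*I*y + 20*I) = (y + 6*I)/(y + 5)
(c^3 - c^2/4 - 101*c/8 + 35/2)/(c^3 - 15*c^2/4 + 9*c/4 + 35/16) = 2*(c + 4)/(2*c + 1)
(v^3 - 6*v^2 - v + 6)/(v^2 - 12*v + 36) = (v^2 - 1)/(v - 6)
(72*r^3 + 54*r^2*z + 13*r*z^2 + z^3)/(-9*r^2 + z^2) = (24*r^2 + 10*r*z + z^2)/(-3*r + z)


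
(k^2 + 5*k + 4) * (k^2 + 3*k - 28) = k^4 + 8*k^3 - 9*k^2 - 128*k - 112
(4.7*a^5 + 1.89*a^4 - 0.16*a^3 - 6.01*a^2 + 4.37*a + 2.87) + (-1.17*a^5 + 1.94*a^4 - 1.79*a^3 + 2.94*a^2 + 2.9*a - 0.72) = 3.53*a^5 + 3.83*a^4 - 1.95*a^3 - 3.07*a^2 + 7.27*a + 2.15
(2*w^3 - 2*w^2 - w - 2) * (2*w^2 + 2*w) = 4*w^5 - 6*w^3 - 6*w^2 - 4*w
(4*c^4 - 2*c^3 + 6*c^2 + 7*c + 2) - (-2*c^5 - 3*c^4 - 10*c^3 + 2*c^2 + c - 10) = 2*c^5 + 7*c^4 + 8*c^3 + 4*c^2 + 6*c + 12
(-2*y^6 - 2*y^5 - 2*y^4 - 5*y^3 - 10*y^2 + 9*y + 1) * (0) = 0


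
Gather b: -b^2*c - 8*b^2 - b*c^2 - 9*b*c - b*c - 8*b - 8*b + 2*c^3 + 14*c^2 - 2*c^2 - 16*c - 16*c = b^2*(-c - 8) + b*(-c^2 - 10*c - 16) + 2*c^3 + 12*c^2 - 32*c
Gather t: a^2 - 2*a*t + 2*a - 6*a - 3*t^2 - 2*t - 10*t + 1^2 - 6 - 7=a^2 - 4*a - 3*t^2 + t*(-2*a - 12) - 12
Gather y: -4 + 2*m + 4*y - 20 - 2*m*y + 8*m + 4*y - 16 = 10*m + y*(8 - 2*m) - 40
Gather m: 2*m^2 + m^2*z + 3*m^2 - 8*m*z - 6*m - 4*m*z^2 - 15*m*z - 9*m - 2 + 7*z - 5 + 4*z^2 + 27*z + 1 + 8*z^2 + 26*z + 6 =m^2*(z + 5) + m*(-4*z^2 - 23*z - 15) + 12*z^2 + 60*z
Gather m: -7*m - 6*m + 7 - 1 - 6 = -13*m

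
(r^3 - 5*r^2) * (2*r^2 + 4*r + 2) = 2*r^5 - 6*r^4 - 18*r^3 - 10*r^2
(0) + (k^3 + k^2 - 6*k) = k^3 + k^2 - 6*k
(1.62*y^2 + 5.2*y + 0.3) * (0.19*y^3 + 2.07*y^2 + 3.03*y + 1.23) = 0.3078*y^5 + 4.3414*y^4 + 15.7296*y^3 + 18.3696*y^2 + 7.305*y + 0.369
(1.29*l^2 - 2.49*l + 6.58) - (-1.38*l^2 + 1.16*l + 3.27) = 2.67*l^2 - 3.65*l + 3.31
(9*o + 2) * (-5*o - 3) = -45*o^2 - 37*o - 6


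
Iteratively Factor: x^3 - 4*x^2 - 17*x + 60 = (x + 4)*(x^2 - 8*x + 15) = (x - 5)*(x + 4)*(x - 3)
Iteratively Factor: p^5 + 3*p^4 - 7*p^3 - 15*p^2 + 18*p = (p)*(p^4 + 3*p^3 - 7*p^2 - 15*p + 18) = p*(p - 1)*(p^3 + 4*p^2 - 3*p - 18) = p*(p - 1)*(p + 3)*(p^2 + p - 6) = p*(p - 1)*(p + 3)^2*(p - 2)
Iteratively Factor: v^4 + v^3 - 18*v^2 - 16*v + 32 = (v - 1)*(v^3 + 2*v^2 - 16*v - 32) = (v - 1)*(v + 4)*(v^2 - 2*v - 8) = (v - 4)*(v - 1)*(v + 4)*(v + 2)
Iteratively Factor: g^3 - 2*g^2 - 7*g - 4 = (g - 4)*(g^2 + 2*g + 1) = (g - 4)*(g + 1)*(g + 1)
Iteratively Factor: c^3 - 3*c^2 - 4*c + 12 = (c + 2)*(c^2 - 5*c + 6) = (c - 3)*(c + 2)*(c - 2)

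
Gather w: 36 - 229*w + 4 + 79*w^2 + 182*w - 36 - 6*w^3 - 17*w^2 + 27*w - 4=-6*w^3 + 62*w^2 - 20*w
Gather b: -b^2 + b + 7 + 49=-b^2 + b + 56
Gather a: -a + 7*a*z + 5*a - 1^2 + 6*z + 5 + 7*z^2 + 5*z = a*(7*z + 4) + 7*z^2 + 11*z + 4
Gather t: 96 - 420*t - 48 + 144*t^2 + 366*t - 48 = 144*t^2 - 54*t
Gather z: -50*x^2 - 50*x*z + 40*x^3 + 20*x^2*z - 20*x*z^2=40*x^3 - 50*x^2 - 20*x*z^2 + z*(20*x^2 - 50*x)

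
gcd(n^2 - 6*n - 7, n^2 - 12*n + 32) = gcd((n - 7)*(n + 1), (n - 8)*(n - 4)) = 1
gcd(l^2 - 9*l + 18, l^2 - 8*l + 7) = 1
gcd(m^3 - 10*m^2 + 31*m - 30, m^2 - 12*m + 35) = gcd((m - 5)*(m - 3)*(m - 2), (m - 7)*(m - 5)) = m - 5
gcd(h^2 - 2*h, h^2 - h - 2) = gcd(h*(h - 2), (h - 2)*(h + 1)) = h - 2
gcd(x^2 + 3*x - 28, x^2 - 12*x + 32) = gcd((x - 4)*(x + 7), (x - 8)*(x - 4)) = x - 4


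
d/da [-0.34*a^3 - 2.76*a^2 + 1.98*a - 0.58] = -1.02*a^2 - 5.52*a + 1.98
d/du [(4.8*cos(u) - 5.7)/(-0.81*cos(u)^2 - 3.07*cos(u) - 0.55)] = (-3.888*cos(u)^2 + 9.234*cos(u) + 20.139)*sin(u)/(0.6561*cos(u)^4 + 4.9734*cos(u)^3 + 10.3159*cos(u)^2 + 3.377*cos(u) + 0.3025)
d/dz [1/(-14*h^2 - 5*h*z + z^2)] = (5*h - 2*z)/(14*h^2 + 5*h*z - z^2)^2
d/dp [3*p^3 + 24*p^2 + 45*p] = 9*p^2 + 48*p + 45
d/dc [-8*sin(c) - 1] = -8*cos(c)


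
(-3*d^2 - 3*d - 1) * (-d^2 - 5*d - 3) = 3*d^4 + 18*d^3 + 25*d^2 + 14*d + 3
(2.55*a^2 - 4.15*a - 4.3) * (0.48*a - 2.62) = 1.224*a^3 - 8.673*a^2 + 8.809*a + 11.266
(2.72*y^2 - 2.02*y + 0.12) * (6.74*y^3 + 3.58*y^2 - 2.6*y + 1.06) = 18.3328*y^5 - 3.8772*y^4 - 13.4948*y^3 + 8.5648*y^2 - 2.4532*y + 0.1272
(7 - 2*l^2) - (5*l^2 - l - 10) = -7*l^2 + l + 17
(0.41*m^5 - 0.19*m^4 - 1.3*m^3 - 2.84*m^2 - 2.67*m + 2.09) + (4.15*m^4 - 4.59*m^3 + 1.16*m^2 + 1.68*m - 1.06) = 0.41*m^5 + 3.96*m^4 - 5.89*m^3 - 1.68*m^2 - 0.99*m + 1.03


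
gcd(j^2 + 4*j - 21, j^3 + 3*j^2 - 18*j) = j - 3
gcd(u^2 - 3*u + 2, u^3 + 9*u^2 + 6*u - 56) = u - 2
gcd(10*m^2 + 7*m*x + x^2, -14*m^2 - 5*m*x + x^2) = 2*m + x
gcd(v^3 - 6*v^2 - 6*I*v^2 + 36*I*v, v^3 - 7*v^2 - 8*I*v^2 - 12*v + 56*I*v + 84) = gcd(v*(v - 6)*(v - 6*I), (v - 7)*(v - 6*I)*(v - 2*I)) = v - 6*I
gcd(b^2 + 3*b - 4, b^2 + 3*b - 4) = b^2 + 3*b - 4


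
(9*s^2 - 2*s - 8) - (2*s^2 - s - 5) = 7*s^2 - s - 3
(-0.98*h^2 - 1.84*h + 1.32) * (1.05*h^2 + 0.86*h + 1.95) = -1.029*h^4 - 2.7748*h^3 - 2.1074*h^2 - 2.4528*h + 2.574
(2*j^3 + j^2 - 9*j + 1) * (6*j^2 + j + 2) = 12*j^5 + 8*j^4 - 49*j^3 - j^2 - 17*j + 2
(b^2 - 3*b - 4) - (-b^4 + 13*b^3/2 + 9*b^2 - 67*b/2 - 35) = b^4 - 13*b^3/2 - 8*b^2 + 61*b/2 + 31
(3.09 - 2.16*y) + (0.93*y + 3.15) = 6.24 - 1.23*y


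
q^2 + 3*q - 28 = (q - 4)*(q + 7)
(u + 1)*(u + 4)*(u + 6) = u^3 + 11*u^2 + 34*u + 24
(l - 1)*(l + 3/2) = l^2 + l/2 - 3/2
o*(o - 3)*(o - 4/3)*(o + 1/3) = o^4 - 4*o^3 + 23*o^2/9 + 4*o/3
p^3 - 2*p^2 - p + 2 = (p - 2)*(p - 1)*(p + 1)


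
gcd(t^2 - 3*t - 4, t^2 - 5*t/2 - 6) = t - 4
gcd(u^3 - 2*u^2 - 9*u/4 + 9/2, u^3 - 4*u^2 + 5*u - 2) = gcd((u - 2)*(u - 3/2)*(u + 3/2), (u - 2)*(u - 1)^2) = u - 2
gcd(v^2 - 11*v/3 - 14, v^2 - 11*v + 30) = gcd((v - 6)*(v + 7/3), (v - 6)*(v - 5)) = v - 6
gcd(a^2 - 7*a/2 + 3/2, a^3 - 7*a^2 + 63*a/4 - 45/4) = a - 3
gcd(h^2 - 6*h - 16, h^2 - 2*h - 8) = h + 2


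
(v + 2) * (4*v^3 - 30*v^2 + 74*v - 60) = 4*v^4 - 22*v^3 + 14*v^2 + 88*v - 120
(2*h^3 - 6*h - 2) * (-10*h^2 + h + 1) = -20*h^5 + 2*h^4 + 62*h^3 + 14*h^2 - 8*h - 2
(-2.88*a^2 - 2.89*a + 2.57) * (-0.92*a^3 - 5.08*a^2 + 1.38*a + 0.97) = 2.6496*a^5 + 17.2892*a^4 + 8.3424*a^3 - 19.8374*a^2 + 0.743299999999999*a + 2.4929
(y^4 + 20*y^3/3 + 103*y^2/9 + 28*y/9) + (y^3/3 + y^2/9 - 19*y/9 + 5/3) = y^4 + 7*y^3 + 104*y^2/9 + y + 5/3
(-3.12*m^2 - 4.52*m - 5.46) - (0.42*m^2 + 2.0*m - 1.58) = -3.54*m^2 - 6.52*m - 3.88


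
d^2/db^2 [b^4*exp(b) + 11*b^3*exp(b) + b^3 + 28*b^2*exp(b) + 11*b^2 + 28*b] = b^4*exp(b) + 19*b^3*exp(b) + 106*b^2*exp(b) + 178*b*exp(b) + 6*b + 56*exp(b) + 22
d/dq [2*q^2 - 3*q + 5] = 4*q - 3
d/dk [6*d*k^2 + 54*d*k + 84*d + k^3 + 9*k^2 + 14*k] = 12*d*k + 54*d + 3*k^2 + 18*k + 14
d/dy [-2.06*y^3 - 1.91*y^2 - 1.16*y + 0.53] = -6.18*y^2 - 3.82*y - 1.16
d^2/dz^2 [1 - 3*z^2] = -6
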